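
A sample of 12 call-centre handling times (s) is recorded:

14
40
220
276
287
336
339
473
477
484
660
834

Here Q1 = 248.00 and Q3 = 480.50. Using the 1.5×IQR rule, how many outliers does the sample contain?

1

IQR = 232.50; fences at 248.00 − 348.75 = -100.75 and 480.50 + 348.75 = 829.25.
Outside the cutoffs: 834.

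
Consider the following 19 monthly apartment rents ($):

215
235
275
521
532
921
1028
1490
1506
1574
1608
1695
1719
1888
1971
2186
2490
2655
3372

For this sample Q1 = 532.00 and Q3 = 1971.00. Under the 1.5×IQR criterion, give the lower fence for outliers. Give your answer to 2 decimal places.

-1626.50

IQR = Q3 − Q1 = 1971.00 − 532.00 = 1439.00.
Lower fence = Q1 − 1.5·IQR = 532.00 − 2158.50 = -1626.50.
Upper fence = Q3 + 1.5·IQR = 1971.00 + 2158.50 = 4129.50.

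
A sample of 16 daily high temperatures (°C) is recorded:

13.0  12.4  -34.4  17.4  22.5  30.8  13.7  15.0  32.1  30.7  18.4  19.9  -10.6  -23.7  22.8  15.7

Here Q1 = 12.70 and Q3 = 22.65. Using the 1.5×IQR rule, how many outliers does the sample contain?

IQR = 9.95; fences at 12.70 − 14.925 = -2.225 and 22.65 + 14.925 = 37.575.
Outside the cutoffs: -34.4, -23.7, -10.6.

3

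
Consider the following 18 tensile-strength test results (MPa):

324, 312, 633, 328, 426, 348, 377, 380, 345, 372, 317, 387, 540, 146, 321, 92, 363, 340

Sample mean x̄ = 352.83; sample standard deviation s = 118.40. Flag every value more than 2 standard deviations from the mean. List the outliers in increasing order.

Cutoffs at x̄ ± 2s: 352.83 ± 2·118.40 = [116.03, 589.63].
92: z = -2.20, |z| > 2 → outlier.
633: z = 2.37, |z| > 2 → outlier.
Every other value lies within [116.03, 589.63].

92, 633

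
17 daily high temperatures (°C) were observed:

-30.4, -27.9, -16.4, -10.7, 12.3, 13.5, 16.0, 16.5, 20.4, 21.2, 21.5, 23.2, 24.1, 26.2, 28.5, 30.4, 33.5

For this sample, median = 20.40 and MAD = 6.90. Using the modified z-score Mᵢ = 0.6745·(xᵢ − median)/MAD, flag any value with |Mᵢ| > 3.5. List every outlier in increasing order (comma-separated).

-30.4, -27.9, -16.4

|Mᵢ| > 3.5 ⇔ |xᵢ − 20.40| > 3.5·6.90/0.6745 = 35.80.
So outliers lie outside [-15.40, 56.20].
-30.4: M = -4.97 → outlier.
-27.9: M = -4.72 → outlier.
-16.4: M = -3.60 → outlier.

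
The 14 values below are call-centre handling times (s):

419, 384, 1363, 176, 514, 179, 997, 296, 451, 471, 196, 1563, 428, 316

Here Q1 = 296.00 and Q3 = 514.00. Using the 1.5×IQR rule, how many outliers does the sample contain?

3

IQR = 218.00; fences at 296.00 − 327.00 = -31.00 and 514.00 + 327.00 = 841.00.
Outside the cutoffs: 997, 1363, 1563.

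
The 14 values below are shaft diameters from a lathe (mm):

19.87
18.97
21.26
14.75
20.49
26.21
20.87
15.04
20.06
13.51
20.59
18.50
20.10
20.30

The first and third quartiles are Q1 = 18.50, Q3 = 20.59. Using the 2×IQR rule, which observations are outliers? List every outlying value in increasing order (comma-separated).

IQR = Q3 − Q1 = 20.59 − 18.50 = 2.09.
Lower fence = Q1 − 2·IQR = 18.50 − 4.18 = 14.32.
Upper fence = Q3 + 2·IQR = 20.59 + 4.18 = 24.77.
13.51 < 14.32 → outlier.
26.21 > 24.77 → outlier.
All remaining values lie within [14.32, 24.77].

13.51, 26.21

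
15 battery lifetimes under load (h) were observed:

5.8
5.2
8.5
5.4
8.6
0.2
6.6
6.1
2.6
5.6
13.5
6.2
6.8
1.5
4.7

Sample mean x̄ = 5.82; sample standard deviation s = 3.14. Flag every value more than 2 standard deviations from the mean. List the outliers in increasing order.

Cutoffs at x̄ ± 2s: 5.82 ± 2·3.14 = [-0.46, 12.10].
13.5: z = 2.45, |z| > 2 → outlier.
Every other value lies within [-0.46, 12.10].

13.5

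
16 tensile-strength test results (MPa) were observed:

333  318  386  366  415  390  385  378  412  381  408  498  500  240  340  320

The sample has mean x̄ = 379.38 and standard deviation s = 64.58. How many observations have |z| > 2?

1

Cutoffs: x̄ ± 2s = [250.22, 508.54].
Outside the cutoffs: 240.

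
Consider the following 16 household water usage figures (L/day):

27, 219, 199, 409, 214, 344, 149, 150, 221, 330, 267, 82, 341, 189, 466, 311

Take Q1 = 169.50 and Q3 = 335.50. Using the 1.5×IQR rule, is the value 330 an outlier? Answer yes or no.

IQR = Q3 − Q1 = 335.50 − 169.50 = 166.00.
Lower fence = Q1 − 1.5·IQR = 169.50 − 249.00 = -79.50.
Upper fence = Q3 + 1.5·IQR = 335.50 + 249.00 = 584.50.
330 lies within [-79.50, 584.50].

no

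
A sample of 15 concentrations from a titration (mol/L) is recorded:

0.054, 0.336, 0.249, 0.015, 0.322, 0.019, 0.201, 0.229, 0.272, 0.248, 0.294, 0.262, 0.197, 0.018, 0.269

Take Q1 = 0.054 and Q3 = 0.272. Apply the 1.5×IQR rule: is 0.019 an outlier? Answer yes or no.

IQR = Q3 − Q1 = 0.272 − 0.054 = 0.218.
Lower fence = Q1 − 1.5·IQR = 0.054 − 0.327 = -0.273.
Upper fence = Q3 + 1.5·IQR = 0.272 + 0.327 = 0.599.
0.019 lies within [-0.273, 0.599].

no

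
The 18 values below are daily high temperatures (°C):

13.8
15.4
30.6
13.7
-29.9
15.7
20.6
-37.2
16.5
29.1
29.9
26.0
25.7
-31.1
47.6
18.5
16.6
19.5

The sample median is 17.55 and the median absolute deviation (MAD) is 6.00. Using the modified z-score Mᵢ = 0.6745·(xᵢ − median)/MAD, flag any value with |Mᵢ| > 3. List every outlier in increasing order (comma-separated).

|Mᵢ| > 3 ⇔ |xᵢ − 17.55| > 3·6.00/0.6745 = 26.69.
So outliers lie outside [-9.14, 44.24].
-37.2: M = -6.15 → outlier.
-31.1: M = -5.47 → outlier.
-29.9: M = -5.33 → outlier.
47.6: M = 3.38 → outlier.

-37.2, -31.1, -29.9, 47.6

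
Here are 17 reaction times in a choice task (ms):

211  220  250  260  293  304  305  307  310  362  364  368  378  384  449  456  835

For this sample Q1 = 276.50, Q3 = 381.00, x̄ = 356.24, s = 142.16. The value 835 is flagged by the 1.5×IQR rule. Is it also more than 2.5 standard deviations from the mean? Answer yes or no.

z = (835 − 356.24) / 142.16 = 3.37.
|z| = 3.37 > 2.5.

yes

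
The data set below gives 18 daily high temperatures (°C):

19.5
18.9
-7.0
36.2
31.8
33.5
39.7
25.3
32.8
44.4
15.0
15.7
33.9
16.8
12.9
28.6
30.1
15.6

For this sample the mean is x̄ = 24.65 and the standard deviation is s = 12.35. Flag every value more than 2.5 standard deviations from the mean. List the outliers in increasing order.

Cutoffs at x̄ ± 2.5s: 24.65 ± 2.5·12.35 = [-6.225, 55.525].
-7.0: z = -2.56, |z| > 2.5 → outlier.
Every other value lies within [-6.225, 55.525].

-7.0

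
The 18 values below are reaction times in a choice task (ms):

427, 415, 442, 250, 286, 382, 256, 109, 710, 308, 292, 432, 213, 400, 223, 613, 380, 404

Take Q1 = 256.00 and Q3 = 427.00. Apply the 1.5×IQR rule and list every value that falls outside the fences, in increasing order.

IQR = Q3 − Q1 = 427.00 − 256.00 = 171.00.
Lower fence = Q1 − 1.5·IQR = 256.00 − 256.50 = -0.50.
Upper fence = Q3 + 1.5·IQR = 427.00 + 256.50 = 683.50.
710 > 683.50 → outlier.
All remaining values lie within [-0.50, 683.50].

710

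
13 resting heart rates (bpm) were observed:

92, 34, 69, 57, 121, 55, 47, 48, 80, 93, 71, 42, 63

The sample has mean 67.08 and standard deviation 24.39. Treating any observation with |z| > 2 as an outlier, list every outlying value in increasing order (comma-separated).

121

Cutoffs at x̄ ± 2s: 67.08 ± 2·24.39 = [18.30, 115.86].
121: z = 2.21, |z| > 2 → outlier.
Every other value lies within [18.30, 115.86].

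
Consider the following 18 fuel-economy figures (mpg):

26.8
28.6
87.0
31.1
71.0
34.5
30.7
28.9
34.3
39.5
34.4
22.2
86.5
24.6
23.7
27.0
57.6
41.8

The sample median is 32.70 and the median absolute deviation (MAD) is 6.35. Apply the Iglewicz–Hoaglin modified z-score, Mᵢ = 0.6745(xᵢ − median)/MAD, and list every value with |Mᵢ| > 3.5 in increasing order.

|Mᵢ| > 3.5 ⇔ |xᵢ − 32.70| > 3.5·6.35/0.6745 = 32.95.
So outliers lie outside [-0.25, 65.65].
71.0: M = 4.07 → outlier.
86.5: M = 5.71 → outlier.
87.0: M = 5.77 → outlier.

71.0, 86.5, 87.0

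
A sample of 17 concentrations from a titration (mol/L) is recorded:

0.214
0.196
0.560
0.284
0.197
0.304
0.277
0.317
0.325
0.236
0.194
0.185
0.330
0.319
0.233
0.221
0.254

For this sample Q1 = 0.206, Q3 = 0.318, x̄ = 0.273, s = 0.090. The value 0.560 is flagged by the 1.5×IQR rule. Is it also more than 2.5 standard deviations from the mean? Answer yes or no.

z = (0.560 − 0.273) / 0.090 = 3.19.
|z| = 3.19 > 2.5.

yes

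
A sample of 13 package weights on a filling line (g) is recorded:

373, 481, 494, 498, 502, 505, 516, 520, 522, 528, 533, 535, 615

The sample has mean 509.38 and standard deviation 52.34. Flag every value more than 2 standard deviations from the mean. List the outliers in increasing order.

Cutoffs at x̄ ± 2s: 509.38 ± 2·52.34 = [404.70, 614.06].
373: z = -2.61, |z| > 2 → outlier.
615: z = 2.02, |z| > 2 → outlier.
Every other value lies within [404.70, 614.06].

373, 615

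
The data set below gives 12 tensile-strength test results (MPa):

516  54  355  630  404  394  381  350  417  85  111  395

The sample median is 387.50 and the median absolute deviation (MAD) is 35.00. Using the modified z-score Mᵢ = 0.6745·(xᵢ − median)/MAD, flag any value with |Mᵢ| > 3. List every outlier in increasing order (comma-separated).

|Mᵢ| > 3 ⇔ |xᵢ − 387.50| > 3·35.00/0.6745 = 155.67.
So outliers lie outside [231.83, 543.17].
54: M = -6.43 → outlier.
85: M = -5.83 → outlier.
111: M = -5.33 → outlier.
630: M = 4.67 → outlier.

54, 85, 111, 630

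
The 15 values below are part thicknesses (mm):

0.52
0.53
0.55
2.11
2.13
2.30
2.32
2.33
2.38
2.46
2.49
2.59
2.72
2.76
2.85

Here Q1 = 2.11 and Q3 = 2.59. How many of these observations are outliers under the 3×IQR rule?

IQR = 0.48; fences at 2.11 − 1.44 = 0.67 and 2.59 + 1.44 = 4.03.
Outside the cutoffs: 0.52, 0.53, 0.55.

3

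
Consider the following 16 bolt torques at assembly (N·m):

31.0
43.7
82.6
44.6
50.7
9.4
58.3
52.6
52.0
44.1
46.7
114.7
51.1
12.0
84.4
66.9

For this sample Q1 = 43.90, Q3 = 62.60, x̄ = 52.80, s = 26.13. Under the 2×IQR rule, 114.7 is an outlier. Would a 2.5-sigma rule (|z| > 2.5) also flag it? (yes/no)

z = (114.7 − 52.80) / 26.13 = 2.37.
|z| = 2.37 ≤ 2.5.

no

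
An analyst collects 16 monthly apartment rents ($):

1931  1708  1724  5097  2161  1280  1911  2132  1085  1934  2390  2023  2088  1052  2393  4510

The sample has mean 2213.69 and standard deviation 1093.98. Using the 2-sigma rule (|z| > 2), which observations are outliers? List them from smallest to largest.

4510, 5097

Cutoffs at x̄ ± 2s: 2213.69 ± 2·1093.98 = [25.73, 4401.65].
4510: z = 2.10, |z| > 2 → outlier.
5097: z = 2.64, |z| > 2 → outlier.
Every other value lies within [25.73, 4401.65].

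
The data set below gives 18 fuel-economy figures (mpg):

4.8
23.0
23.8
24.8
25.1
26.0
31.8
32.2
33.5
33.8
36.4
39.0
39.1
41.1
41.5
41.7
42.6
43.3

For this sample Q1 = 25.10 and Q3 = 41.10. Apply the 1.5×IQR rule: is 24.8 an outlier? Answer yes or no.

IQR = Q3 − Q1 = 41.10 − 25.10 = 16.00.
Lower fence = Q1 − 1.5·IQR = 25.10 − 24.00 = 1.10.
Upper fence = Q3 + 1.5·IQR = 41.10 + 24.00 = 65.10.
24.8 lies within [1.10, 65.10].

no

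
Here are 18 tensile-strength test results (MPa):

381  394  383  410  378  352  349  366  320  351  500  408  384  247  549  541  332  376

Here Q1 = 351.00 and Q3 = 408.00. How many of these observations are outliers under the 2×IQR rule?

2

IQR = 57.00; fences at 351.00 − 114.00 = 237.00 and 408.00 + 114.00 = 522.00.
Outside the cutoffs: 541, 549.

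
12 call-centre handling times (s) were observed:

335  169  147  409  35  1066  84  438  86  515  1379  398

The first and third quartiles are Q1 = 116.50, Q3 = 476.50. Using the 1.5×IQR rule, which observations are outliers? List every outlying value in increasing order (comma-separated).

IQR = Q3 − Q1 = 476.50 − 116.50 = 360.00.
Lower fence = Q1 − 1.5·IQR = 116.50 − 540.00 = -423.50.
Upper fence = Q3 + 1.5·IQR = 476.50 + 540.00 = 1016.50.
1066 > 1016.50 → outlier.
1379 > 1016.50 → outlier.
All remaining values lie within [-423.50, 1016.50].

1066, 1379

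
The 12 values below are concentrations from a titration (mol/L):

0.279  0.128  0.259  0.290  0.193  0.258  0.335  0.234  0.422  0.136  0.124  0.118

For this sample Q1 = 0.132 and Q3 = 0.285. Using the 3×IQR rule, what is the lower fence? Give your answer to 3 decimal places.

IQR = Q3 − Q1 = 0.285 − 0.132 = 0.153.
Lower fence = Q1 − 3·IQR = 0.132 − 0.459 = -0.327.
Upper fence = Q3 + 3·IQR = 0.285 + 0.459 = 0.744.

-0.327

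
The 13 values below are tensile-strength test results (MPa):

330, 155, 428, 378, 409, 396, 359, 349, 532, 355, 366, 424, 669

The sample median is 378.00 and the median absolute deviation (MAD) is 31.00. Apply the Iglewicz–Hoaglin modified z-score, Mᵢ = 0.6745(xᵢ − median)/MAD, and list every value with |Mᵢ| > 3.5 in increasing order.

155, 669

|Mᵢ| > 3.5 ⇔ |xᵢ − 378.00| > 3.5·31.00/0.6745 = 160.86.
So outliers lie outside [217.14, 538.86].
155: M = -4.85 → outlier.
669: M = 6.33 → outlier.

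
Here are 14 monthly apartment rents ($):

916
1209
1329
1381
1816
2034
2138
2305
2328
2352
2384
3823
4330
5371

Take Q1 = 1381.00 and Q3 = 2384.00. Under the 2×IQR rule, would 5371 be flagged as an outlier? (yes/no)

yes

IQR = Q3 − Q1 = 2384.00 − 1381.00 = 1003.00.
Lower fence = Q1 − 2·IQR = 1381.00 − 2006.00 = -625.00.
Upper fence = Q3 + 2·IQR = 2384.00 + 2006.00 = 4390.00.
5371 lies above the upper fence.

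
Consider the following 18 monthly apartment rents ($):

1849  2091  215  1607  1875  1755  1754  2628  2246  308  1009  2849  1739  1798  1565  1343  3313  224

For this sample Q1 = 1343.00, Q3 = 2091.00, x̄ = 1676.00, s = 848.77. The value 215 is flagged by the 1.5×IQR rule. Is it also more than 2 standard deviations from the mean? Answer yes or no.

z = (215 − 1676.00) / 848.77 = -1.72.
|z| = 1.72 ≤ 2.

no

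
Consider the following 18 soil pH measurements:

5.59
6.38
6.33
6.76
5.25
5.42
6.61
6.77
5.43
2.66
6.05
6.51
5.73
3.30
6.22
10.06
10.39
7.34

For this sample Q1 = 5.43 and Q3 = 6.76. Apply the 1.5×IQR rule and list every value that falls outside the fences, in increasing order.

IQR = Q3 − Q1 = 6.76 − 5.43 = 1.33.
Lower fence = Q1 − 1.5·IQR = 5.43 − 1.995 = 3.435.
Upper fence = Q3 + 1.5·IQR = 6.76 + 1.995 = 8.755.
2.66 < 3.435 → outlier.
3.30 < 3.435 → outlier.
10.06 > 8.755 → outlier.
10.39 > 8.755 → outlier.
All remaining values lie within [3.435, 8.755].

2.66, 3.30, 10.06, 10.39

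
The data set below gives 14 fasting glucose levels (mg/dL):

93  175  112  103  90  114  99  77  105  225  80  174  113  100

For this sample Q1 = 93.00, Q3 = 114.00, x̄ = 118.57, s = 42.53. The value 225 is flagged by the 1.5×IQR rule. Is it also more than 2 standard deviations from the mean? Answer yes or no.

z = (225 − 118.57) / 42.53 = 2.50.
|z| = 2.50 > 2.

yes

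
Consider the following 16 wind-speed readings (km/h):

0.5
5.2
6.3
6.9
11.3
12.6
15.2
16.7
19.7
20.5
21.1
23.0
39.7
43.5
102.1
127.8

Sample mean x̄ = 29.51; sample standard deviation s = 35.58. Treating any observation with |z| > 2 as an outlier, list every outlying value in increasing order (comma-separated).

102.1, 127.8

Cutoffs at x̄ ± 2s: 29.51 ± 2·35.58 = [-41.65, 100.67].
102.1: z = 2.04, |z| > 2 → outlier.
127.8: z = 2.76, |z| > 2 → outlier.
Every other value lies within [-41.65, 100.67].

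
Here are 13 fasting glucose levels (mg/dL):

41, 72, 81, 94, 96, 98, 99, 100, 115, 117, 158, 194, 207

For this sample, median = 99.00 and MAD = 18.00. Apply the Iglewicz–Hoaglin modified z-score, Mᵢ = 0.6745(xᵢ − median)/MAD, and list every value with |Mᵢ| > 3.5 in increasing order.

194, 207

|Mᵢ| > 3.5 ⇔ |xᵢ − 99.00| > 3.5·18.00/0.6745 = 93.40.
So outliers lie outside [5.60, 192.40].
194: M = 3.56 → outlier.
207: M = 4.05 → outlier.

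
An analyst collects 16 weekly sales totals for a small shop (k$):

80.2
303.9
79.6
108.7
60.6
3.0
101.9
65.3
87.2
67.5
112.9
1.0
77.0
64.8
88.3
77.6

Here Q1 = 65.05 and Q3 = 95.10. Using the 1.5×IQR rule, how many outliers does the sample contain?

3

IQR = 30.05; fences at 65.05 − 45.075 = 19.975 and 95.10 + 45.075 = 140.175.
Outside the cutoffs: 1.0, 3.0, 303.9.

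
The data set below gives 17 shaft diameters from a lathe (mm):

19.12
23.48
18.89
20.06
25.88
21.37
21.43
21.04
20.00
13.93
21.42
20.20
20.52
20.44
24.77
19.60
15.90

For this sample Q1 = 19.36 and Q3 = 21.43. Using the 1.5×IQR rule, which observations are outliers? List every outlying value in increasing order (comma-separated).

IQR = Q3 − Q1 = 21.43 − 19.36 = 2.07.
Lower fence = Q1 − 1.5·IQR = 19.36 − 3.105 = 16.255.
Upper fence = Q3 + 1.5·IQR = 21.43 + 3.105 = 24.535.
13.93 < 16.255 → outlier.
15.90 < 16.255 → outlier.
24.77 > 24.535 → outlier.
25.88 > 24.535 → outlier.
All remaining values lie within [16.255, 24.535].

13.93, 15.90, 24.77, 25.88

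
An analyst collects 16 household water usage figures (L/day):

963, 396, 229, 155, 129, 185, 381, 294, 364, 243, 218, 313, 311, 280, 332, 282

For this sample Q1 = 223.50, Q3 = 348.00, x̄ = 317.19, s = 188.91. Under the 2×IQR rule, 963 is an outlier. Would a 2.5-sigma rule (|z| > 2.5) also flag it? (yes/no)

z = (963 − 317.19) / 188.91 = 3.42.
|z| = 3.42 > 2.5.

yes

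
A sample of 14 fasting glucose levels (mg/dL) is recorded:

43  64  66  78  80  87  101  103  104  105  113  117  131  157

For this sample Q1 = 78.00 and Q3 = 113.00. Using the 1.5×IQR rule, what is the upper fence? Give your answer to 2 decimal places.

IQR = Q3 − Q1 = 113.00 − 78.00 = 35.00.
Lower fence = Q1 − 1.5·IQR = 78.00 − 52.50 = 25.50.
Upper fence = Q3 + 1.5·IQR = 113.00 + 52.50 = 165.50.

165.50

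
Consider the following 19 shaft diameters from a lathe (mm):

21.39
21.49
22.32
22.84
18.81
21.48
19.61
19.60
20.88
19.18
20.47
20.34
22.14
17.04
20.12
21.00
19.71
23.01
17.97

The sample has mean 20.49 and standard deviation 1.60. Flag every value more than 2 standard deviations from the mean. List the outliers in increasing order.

17.04

Cutoffs at x̄ ± 2s: 20.49 ± 2·1.60 = [17.29, 23.69].
17.04: z = -2.16, |z| > 2 → outlier.
Every other value lies within [17.29, 23.69].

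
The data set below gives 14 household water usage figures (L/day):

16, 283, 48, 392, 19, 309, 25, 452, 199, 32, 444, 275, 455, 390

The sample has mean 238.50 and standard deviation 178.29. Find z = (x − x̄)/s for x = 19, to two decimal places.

-1.23

z = (19 − 238.50) / 178.29 = -1.23.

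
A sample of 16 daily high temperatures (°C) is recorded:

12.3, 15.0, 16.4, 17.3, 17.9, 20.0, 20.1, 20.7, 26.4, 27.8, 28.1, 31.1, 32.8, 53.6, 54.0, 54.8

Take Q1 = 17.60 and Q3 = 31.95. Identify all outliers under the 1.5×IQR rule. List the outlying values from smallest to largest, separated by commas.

53.6, 54.0, 54.8

IQR = Q3 − Q1 = 31.95 − 17.60 = 14.35.
Lower fence = Q1 − 1.5·IQR = 17.60 − 21.525 = -3.925.
Upper fence = Q3 + 1.5·IQR = 31.95 + 21.525 = 53.475.
53.6 > 53.475 → outlier.
54.0 > 53.475 → outlier.
54.8 > 53.475 → outlier.
All remaining values lie within [-3.925, 53.475].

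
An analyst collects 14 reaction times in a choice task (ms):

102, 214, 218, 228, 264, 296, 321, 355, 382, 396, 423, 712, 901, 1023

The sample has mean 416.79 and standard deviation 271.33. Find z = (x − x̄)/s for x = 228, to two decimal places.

z = (228 − 416.79) / 271.33 = -0.70.

-0.70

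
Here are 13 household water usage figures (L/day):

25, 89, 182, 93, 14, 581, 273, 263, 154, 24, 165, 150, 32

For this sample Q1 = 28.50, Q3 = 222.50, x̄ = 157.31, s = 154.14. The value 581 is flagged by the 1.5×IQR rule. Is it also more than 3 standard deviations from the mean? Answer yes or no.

no

z = (581 − 157.31) / 154.14 = 2.75.
|z| = 2.75 ≤ 3.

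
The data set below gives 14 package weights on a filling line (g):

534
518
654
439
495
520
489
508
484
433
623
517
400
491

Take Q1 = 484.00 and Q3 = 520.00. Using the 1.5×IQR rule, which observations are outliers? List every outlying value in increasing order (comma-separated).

400, 623, 654

IQR = Q3 − Q1 = 520.00 − 484.00 = 36.00.
Lower fence = Q1 − 1.5·IQR = 484.00 − 54.00 = 430.00.
Upper fence = Q3 + 1.5·IQR = 520.00 + 54.00 = 574.00.
400 < 430.00 → outlier.
623 > 574.00 → outlier.
654 > 574.00 → outlier.
All remaining values lie within [430.00, 574.00].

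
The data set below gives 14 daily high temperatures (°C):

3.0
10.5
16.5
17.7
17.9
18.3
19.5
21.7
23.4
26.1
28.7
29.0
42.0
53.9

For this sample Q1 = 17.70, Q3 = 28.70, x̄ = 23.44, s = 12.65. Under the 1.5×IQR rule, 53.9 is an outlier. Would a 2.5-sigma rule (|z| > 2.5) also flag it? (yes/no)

no

z = (53.9 − 23.44) / 12.65 = 2.41.
|z| = 2.41 ≤ 2.5.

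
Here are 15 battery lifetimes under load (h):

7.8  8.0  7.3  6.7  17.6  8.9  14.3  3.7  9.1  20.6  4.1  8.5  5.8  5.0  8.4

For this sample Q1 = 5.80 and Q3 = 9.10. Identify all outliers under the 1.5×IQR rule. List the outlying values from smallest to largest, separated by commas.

IQR = Q3 − Q1 = 9.10 − 5.80 = 3.30.
Lower fence = Q1 − 1.5·IQR = 5.80 − 4.95 = 0.85.
Upper fence = Q3 + 1.5·IQR = 9.10 + 4.95 = 14.05.
14.3 > 14.05 → outlier.
17.6 > 14.05 → outlier.
20.6 > 14.05 → outlier.
All remaining values lie within [0.85, 14.05].

14.3, 17.6, 20.6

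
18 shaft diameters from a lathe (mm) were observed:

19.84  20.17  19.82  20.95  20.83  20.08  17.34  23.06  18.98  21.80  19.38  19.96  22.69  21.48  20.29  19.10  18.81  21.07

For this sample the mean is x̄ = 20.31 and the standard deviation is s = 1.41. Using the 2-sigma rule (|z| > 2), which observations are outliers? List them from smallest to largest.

17.34

Cutoffs at x̄ ± 2s: 20.31 ± 2·1.41 = [17.49, 23.13].
17.34: z = -2.11, |z| > 2 → outlier.
Every other value lies within [17.49, 23.13].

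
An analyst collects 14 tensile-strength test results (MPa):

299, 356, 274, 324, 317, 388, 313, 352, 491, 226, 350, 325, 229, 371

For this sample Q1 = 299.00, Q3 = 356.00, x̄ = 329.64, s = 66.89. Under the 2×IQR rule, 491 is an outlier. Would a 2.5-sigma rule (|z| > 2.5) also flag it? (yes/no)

no

z = (491 − 329.64) / 66.89 = 2.41.
|z| = 2.41 ≤ 2.5.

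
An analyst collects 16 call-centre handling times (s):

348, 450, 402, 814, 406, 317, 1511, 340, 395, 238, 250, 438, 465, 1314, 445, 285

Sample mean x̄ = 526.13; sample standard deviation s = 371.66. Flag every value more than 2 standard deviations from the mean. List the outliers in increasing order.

Cutoffs at x̄ ± 2s: 526.13 ± 2·371.66 = [-217.19, 1269.45].
1314: z = 2.12, |z| > 2 → outlier.
1511: z = 2.65, |z| > 2 → outlier.
Every other value lies within [-217.19, 1269.45].

1314, 1511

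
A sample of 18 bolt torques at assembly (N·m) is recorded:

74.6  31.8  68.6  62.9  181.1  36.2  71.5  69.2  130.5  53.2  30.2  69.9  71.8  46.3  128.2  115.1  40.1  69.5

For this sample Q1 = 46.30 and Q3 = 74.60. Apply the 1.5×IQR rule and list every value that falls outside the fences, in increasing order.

128.2, 130.5, 181.1

IQR = Q3 − Q1 = 74.60 − 46.30 = 28.30.
Lower fence = Q1 − 1.5·IQR = 46.30 − 42.45 = 3.85.
Upper fence = Q3 + 1.5·IQR = 74.60 + 42.45 = 117.05.
128.2 > 117.05 → outlier.
130.5 > 117.05 → outlier.
181.1 > 117.05 → outlier.
All remaining values lie within [3.85, 117.05].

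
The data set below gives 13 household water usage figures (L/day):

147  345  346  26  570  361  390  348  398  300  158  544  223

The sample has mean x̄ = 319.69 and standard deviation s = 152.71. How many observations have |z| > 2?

Cutoffs: x̄ ± 2s = [14.27, 625.11].
Every value lies within the cutoffs.

0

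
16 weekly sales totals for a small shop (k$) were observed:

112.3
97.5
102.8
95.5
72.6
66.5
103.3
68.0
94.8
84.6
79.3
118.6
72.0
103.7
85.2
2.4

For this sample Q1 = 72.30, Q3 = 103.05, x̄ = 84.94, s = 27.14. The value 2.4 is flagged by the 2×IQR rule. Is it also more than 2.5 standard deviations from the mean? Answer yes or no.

yes

z = (2.4 − 84.94) / 27.14 = -3.04.
|z| = 3.04 > 2.5.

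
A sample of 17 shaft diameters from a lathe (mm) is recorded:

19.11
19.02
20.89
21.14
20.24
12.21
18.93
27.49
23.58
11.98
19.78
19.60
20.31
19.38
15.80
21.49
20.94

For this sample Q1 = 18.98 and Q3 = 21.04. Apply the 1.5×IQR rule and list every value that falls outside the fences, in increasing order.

IQR = Q3 − Q1 = 21.04 − 18.98 = 2.06.
Lower fence = Q1 − 1.5·IQR = 18.98 − 3.09 = 15.89.
Upper fence = Q3 + 1.5·IQR = 21.04 + 3.09 = 24.13.
11.98 < 15.89 → outlier.
12.21 < 15.89 → outlier.
15.80 < 15.89 → outlier.
27.49 > 24.13 → outlier.
All remaining values lie within [15.89, 24.13].

11.98, 12.21, 15.80, 27.49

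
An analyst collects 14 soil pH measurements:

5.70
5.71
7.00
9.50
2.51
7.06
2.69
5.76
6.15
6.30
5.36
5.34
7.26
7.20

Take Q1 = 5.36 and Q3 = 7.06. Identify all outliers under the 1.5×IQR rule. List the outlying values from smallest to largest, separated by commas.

2.51, 2.69

IQR = Q3 − Q1 = 7.06 − 5.36 = 1.70.
Lower fence = Q1 − 1.5·IQR = 5.36 − 2.55 = 2.81.
Upper fence = Q3 + 1.5·IQR = 7.06 + 2.55 = 9.61.
2.51 < 2.81 → outlier.
2.69 < 2.81 → outlier.
All remaining values lie within [2.81, 9.61].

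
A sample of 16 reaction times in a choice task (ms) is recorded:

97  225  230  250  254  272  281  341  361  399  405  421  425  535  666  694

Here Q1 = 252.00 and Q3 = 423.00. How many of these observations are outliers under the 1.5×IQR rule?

1

IQR = 171.00; fences at 252.00 − 256.50 = -4.50 and 423.00 + 256.50 = 679.50.
Outside the cutoffs: 694.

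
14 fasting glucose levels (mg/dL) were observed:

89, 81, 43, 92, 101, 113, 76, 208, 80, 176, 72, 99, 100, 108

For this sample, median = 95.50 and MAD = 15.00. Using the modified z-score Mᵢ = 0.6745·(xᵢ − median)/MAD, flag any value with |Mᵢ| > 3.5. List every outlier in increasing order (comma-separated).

|Mᵢ| > 3.5 ⇔ |xᵢ − 95.50| > 3.5·15.00/0.6745 = 77.84.
So outliers lie outside [17.66, 173.34].
176: M = 3.62 → outlier.
208: M = 5.06 → outlier.

176, 208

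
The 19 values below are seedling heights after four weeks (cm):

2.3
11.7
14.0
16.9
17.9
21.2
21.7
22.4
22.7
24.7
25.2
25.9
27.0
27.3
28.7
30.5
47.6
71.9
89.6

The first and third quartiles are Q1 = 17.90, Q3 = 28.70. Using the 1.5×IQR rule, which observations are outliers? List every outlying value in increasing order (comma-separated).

47.6, 71.9, 89.6

IQR = Q3 − Q1 = 28.70 − 17.90 = 10.80.
Lower fence = Q1 − 1.5·IQR = 17.90 − 16.20 = 1.70.
Upper fence = Q3 + 1.5·IQR = 28.70 + 16.20 = 44.90.
47.6 > 44.90 → outlier.
71.9 > 44.90 → outlier.
89.6 > 44.90 → outlier.
All remaining values lie within [1.70, 44.90].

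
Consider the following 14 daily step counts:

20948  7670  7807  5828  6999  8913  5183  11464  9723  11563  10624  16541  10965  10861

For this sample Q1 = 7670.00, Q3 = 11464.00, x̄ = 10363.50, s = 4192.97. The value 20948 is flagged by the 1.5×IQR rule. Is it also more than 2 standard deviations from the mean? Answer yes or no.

z = (20948 − 10363.50) / 4192.97 = 2.52.
|z| = 2.52 > 2.

yes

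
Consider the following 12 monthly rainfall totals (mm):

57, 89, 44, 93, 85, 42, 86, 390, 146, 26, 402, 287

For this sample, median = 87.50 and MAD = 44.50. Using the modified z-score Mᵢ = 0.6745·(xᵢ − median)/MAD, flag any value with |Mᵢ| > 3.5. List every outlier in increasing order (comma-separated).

|Mᵢ| > 3.5 ⇔ |xᵢ − 87.50| > 3.5·44.50/0.6745 = 230.91.
So outliers lie outside [-143.41, 318.41].
390: M = 4.59 → outlier.
402: M = 4.77 → outlier.

390, 402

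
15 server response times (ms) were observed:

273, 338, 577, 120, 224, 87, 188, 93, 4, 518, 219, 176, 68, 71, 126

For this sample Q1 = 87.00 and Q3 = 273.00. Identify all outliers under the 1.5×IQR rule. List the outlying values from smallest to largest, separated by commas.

577

IQR = Q3 − Q1 = 273.00 − 87.00 = 186.00.
Lower fence = Q1 − 1.5·IQR = 87.00 − 279.00 = -192.00.
Upper fence = Q3 + 1.5·IQR = 273.00 + 279.00 = 552.00.
577 > 552.00 → outlier.
All remaining values lie within [-192.00, 552.00].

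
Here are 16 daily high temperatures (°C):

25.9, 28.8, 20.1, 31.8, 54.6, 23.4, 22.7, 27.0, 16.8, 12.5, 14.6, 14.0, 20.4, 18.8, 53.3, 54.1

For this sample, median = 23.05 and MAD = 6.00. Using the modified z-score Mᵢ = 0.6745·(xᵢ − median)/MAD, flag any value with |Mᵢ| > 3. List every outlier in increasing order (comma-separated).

|Mᵢ| > 3 ⇔ |xᵢ − 23.05| > 3·6.00/0.6745 = 26.69.
So outliers lie outside [-3.64, 49.74].
53.3: M = 3.40 → outlier.
54.1: M = 3.49 → outlier.
54.6: M = 3.55 → outlier.

53.3, 54.1, 54.6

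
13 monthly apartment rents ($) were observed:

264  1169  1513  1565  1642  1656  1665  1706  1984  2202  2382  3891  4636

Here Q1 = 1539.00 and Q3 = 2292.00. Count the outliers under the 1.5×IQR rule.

IQR = 753.00; fences at 1539.00 − 1129.50 = 409.50 and 2292.00 + 1129.50 = 3421.50.
Outside the cutoffs: 264, 3891, 4636.

3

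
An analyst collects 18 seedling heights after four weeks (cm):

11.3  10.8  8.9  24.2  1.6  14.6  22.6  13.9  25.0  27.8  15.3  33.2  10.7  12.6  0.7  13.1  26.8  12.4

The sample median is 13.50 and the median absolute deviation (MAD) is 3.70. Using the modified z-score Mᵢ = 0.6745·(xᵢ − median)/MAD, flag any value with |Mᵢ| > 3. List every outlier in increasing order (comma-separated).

|Mᵢ| > 3 ⇔ |xᵢ − 13.50| > 3·3.70/0.6745 = 16.46.
So outliers lie outside [-2.96, 29.96].
33.2: M = 3.59 → outlier.

33.2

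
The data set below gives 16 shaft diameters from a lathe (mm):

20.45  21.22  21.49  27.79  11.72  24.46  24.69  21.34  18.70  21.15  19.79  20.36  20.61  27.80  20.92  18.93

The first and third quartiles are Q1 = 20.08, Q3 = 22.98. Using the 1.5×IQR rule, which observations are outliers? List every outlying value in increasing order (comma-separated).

11.72, 27.79, 27.80

IQR = Q3 − Q1 = 22.98 − 20.08 = 2.90.
Lower fence = Q1 − 1.5·IQR = 20.08 − 4.35 = 15.73.
Upper fence = Q3 + 1.5·IQR = 22.98 + 4.35 = 27.33.
11.72 < 15.73 → outlier.
27.79 > 27.33 → outlier.
27.80 > 27.33 → outlier.
All remaining values lie within [15.73, 27.33].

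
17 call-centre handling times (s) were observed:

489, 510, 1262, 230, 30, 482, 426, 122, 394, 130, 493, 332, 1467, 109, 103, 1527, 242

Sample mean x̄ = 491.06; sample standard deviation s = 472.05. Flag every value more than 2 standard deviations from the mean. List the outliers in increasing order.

1467, 1527

Cutoffs at x̄ ± 2s: 491.06 ± 2·472.05 = [-453.04, 1435.16].
1467: z = 2.07, |z| > 2 → outlier.
1527: z = 2.19, |z| > 2 → outlier.
Every other value lies within [-453.04, 1435.16].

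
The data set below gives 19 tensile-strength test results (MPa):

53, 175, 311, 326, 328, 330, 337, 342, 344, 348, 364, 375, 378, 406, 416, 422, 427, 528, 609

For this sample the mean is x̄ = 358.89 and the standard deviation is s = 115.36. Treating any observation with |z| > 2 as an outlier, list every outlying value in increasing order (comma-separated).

Cutoffs at x̄ ± 2s: 358.89 ± 2·115.36 = [128.17, 589.61].
53: z = -2.65, |z| > 2 → outlier.
609: z = 2.17, |z| > 2 → outlier.
Every other value lies within [128.17, 589.61].

53, 609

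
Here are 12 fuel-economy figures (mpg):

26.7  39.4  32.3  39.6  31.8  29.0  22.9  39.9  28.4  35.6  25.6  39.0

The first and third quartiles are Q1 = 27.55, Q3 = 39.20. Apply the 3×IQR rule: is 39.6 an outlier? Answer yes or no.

no

IQR = Q3 − Q1 = 39.20 − 27.55 = 11.65.
Lower fence = Q1 − 3·IQR = 27.55 − 34.95 = -7.40.
Upper fence = Q3 + 3·IQR = 39.20 + 34.95 = 74.15.
39.6 lies within [-7.40, 74.15].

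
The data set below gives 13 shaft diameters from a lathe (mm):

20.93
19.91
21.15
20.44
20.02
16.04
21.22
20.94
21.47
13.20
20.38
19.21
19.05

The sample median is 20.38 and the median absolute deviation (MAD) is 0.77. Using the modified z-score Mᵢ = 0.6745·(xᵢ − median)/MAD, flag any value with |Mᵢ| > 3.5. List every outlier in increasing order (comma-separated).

|Mᵢ| > 3.5 ⇔ |xᵢ − 20.38| > 3.5·0.77/0.6745 = 4.00.
So outliers lie outside [16.38, 24.38].
13.20: M = -6.29 → outlier.
16.04: M = -3.80 → outlier.

13.20, 16.04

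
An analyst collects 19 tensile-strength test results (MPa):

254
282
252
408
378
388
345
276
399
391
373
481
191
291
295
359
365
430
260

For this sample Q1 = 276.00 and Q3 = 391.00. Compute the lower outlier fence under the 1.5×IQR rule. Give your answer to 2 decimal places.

IQR = Q3 − Q1 = 391.00 − 276.00 = 115.00.
Lower fence = Q1 − 1.5·IQR = 276.00 − 172.50 = 103.50.
Upper fence = Q3 + 1.5·IQR = 391.00 + 172.50 = 563.50.

103.50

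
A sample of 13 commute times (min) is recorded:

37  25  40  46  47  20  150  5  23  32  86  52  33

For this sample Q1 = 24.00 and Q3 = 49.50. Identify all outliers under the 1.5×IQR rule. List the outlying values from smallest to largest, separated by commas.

150

IQR = Q3 − Q1 = 49.50 − 24.00 = 25.50.
Lower fence = Q1 − 1.5·IQR = 24.00 − 38.25 = -14.25.
Upper fence = Q3 + 1.5·IQR = 49.50 + 38.25 = 87.75.
150 > 87.75 → outlier.
All remaining values lie within [-14.25, 87.75].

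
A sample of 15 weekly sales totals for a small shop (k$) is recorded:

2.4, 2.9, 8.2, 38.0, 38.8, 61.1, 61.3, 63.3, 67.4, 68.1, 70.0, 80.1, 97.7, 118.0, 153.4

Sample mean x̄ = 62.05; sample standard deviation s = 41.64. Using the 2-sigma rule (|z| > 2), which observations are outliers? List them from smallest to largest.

153.4

Cutoffs at x̄ ± 2s: 62.05 ± 2·41.64 = [-21.23, 145.33].
153.4: z = 2.19, |z| > 2 → outlier.
Every other value lies within [-21.23, 145.33].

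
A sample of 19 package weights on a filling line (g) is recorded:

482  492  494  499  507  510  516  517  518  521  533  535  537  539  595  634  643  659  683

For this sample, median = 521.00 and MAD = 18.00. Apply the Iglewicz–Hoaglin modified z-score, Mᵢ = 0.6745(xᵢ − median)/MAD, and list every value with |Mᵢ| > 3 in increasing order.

634, 643, 659, 683

|Mᵢ| > 3 ⇔ |xᵢ − 521.00| > 3·18.00/0.6745 = 80.06.
So outliers lie outside [440.94, 601.06].
634: M = 4.23 → outlier.
643: M = 4.57 → outlier.
659: M = 5.17 → outlier.
683: M = 6.07 → outlier.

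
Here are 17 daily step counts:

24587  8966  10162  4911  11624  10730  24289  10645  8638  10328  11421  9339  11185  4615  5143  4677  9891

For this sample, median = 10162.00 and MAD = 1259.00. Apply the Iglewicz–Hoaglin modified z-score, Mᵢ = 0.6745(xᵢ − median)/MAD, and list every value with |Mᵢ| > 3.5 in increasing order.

|Mᵢ| > 3.5 ⇔ |xᵢ − 10162.00| > 3.5·1259.00/0.6745 = 6532.99.
So outliers lie outside [3629.01, 16694.99].
24289: M = 7.57 → outlier.
24587: M = 7.73 → outlier.

24289, 24587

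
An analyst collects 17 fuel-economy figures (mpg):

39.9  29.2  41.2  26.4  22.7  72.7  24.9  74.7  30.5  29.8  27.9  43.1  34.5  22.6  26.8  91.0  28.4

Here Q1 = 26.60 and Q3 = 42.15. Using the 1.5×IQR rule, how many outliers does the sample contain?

3

IQR = 15.55; fences at 26.60 − 23.325 = 3.275 and 42.15 + 23.325 = 65.475.
Outside the cutoffs: 72.7, 74.7, 91.0.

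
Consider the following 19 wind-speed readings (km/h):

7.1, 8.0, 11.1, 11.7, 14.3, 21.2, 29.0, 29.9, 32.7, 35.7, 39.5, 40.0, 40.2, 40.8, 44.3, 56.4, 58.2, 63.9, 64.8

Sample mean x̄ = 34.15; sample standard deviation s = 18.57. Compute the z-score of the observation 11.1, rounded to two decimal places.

-1.24

z = (11.1 − 34.15) / 18.57 = -1.24.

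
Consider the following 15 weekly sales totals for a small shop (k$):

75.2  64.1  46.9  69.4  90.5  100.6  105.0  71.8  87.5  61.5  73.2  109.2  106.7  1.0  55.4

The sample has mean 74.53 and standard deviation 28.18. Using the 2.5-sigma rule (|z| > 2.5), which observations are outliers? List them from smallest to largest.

Cutoffs at x̄ ± 2.5s: 74.53 ± 2.5·28.18 = [4.08, 144.98].
1.0: z = -2.61, |z| > 2.5 → outlier.
Every other value lies within [4.08, 144.98].

1.0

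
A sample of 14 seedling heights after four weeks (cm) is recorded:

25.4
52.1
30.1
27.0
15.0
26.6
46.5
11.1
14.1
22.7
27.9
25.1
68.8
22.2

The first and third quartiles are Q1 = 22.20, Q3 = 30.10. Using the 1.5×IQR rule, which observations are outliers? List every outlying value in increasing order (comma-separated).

IQR = Q3 − Q1 = 30.10 − 22.20 = 7.90.
Lower fence = Q1 − 1.5·IQR = 22.20 − 11.85 = 10.35.
Upper fence = Q3 + 1.5·IQR = 30.10 + 11.85 = 41.95.
46.5 > 41.95 → outlier.
52.1 > 41.95 → outlier.
68.8 > 41.95 → outlier.
All remaining values lie within [10.35, 41.95].

46.5, 52.1, 68.8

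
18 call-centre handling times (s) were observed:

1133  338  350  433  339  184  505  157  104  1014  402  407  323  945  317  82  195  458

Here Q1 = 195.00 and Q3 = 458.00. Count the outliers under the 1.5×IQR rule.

3

IQR = 263.00; fences at 195.00 − 394.50 = -199.50 and 458.00 + 394.50 = 852.50.
Outside the cutoffs: 945, 1014, 1133.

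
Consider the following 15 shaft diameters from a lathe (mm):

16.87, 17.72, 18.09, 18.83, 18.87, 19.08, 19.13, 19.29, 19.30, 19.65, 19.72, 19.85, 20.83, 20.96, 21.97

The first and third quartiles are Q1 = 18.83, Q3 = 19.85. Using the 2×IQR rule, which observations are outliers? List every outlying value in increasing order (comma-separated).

IQR = Q3 − Q1 = 19.85 − 18.83 = 1.02.
Lower fence = Q1 − 2·IQR = 18.83 − 2.04 = 16.79.
Upper fence = Q3 + 2·IQR = 19.85 + 2.04 = 21.89.
21.97 > 21.89 → outlier.
All remaining values lie within [16.79, 21.89].

21.97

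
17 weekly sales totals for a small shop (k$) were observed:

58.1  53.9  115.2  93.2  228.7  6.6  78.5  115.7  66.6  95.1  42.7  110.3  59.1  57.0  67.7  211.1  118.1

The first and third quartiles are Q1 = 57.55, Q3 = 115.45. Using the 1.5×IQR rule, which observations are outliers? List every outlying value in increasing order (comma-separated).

211.1, 228.7

IQR = Q3 − Q1 = 115.45 − 57.55 = 57.90.
Lower fence = Q1 − 1.5·IQR = 57.55 − 86.85 = -29.30.
Upper fence = Q3 + 1.5·IQR = 115.45 + 86.85 = 202.30.
211.1 > 202.30 → outlier.
228.7 > 202.30 → outlier.
All remaining values lie within [-29.30, 202.30].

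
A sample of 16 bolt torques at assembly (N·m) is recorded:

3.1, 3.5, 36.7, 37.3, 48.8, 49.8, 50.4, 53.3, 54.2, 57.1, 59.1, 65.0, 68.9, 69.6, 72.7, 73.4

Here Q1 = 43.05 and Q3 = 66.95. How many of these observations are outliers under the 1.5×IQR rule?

IQR = 23.90; fences at 43.05 − 35.85 = 7.20 and 66.95 + 35.85 = 102.80.
Outside the cutoffs: 3.1, 3.5.

2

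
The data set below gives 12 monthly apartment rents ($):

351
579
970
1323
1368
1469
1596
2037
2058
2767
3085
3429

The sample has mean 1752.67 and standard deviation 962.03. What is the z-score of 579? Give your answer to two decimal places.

z = (579 − 1752.67) / 962.03 = -1.22.

-1.22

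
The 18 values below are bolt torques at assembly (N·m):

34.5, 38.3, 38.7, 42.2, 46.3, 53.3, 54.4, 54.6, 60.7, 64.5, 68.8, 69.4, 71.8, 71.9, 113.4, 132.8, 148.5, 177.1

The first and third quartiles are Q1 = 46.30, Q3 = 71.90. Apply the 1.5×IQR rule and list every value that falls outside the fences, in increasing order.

IQR = Q3 − Q1 = 71.90 − 46.30 = 25.60.
Lower fence = Q1 − 1.5·IQR = 46.30 − 38.40 = 7.90.
Upper fence = Q3 + 1.5·IQR = 71.90 + 38.40 = 110.30.
113.4 > 110.30 → outlier.
132.8 > 110.30 → outlier.
148.5 > 110.30 → outlier.
177.1 > 110.30 → outlier.
All remaining values lie within [7.90, 110.30].

113.4, 132.8, 148.5, 177.1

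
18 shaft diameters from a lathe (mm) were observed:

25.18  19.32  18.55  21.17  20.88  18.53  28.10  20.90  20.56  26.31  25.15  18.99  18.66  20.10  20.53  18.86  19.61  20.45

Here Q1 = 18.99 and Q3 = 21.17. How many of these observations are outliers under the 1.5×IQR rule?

4

IQR = 2.18; fences at 18.99 − 3.27 = 15.72 and 21.17 + 3.27 = 24.44.
Outside the cutoffs: 25.15, 25.18, 26.31, 28.10.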